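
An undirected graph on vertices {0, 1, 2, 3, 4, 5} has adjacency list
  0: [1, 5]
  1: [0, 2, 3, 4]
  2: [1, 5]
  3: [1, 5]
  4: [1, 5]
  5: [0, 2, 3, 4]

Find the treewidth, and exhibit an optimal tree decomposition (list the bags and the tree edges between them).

Treewidth 2.
Bags: B1 = {1, 3, 5}  B2 = {1, 2, 5}  B3 = {1, 4, 5}  B4 = {0, 1, 5}
Tree: B1–B2, B2–B3, B3–B4

Every bag has size at most 3, so the width is 3 − 1 = 2 and tw(G) ≤ 2. Since 3–1–2–5–3 is a cycle in G, G is not acyclic. Forests are exactly the graphs of treewidth ≤ 1, so tw(G) ≥ 2. Hence tw(G) = 2 exactly.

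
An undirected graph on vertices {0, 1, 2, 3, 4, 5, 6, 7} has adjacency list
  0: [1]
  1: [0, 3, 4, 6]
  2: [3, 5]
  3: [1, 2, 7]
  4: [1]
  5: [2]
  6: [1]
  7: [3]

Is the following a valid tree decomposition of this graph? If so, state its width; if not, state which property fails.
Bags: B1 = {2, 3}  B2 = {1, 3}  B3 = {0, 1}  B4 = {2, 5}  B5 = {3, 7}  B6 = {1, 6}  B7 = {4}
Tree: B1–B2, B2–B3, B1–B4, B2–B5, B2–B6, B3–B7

A tree decomposition must satisfy three properties: every vertex lies in some bag; for every edge, both endpoints lie together in some bag; and for every vertex, the bags containing it form a connected subtree. Here edge (1,4) lies in no bag, so the decomposition is invalid.

No — edge (1,4) lies in no bag.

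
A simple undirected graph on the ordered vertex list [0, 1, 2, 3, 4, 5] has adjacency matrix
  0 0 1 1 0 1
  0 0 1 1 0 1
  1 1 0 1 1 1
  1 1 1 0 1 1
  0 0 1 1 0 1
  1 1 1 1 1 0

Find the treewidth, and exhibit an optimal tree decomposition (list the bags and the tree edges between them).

Treewidth 3.
One such decomposition:
Bags: B1 = {1, 2, 3, 5}  B2 = {2, 3, 4, 5}  B3 = {0, 2, 3, 5}
Tree: B1–B2, B2–B3

Every bag has size at most 4, so the width is 4 − 1 = 3 and tw(G) ≤ 3. For the lower bound, the 4 vertices {0, 2, 3, 5} are pairwise adjacent, and any tree decomposition puts a clique entirely inside one bag — forcing width ≥ 3. The upper and lower bounds meet at 3, so that is the treewidth.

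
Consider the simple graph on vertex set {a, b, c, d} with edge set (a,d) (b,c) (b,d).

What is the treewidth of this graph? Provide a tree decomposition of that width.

Treewidth 1.
One optimal decomposition is:
Bags: B1 = {b, c}  B2 = {b, d}  B3 = {a, d}
Tree: B1–B2, B2–B3

Each bag holds 2 vertices, so the decomposition has width 1, which upper-bounds the treewidth. Any graph with an edge has treewidth ≥ 1, and G has the edge c–b. Therefore the treewidth is 1.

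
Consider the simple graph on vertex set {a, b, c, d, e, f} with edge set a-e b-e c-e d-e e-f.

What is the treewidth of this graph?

A width-1 tree decomposition is:
Bags: B1 = {a, e}  B2 = {d, e}  B3 = {e, f}  B4 = {c, e}  B5 = {b, e}
Tree: B1–B2, B1–B3, B1–B4, B2–B5
Every bag has size at most 2, so the width is 2 − 1 = 1 and tw(G) ≤ 1. Since G has at least one edge (e.g. a–e), it is not an edgeless graph, so tw(G) ≥ 1. Combining the bounds, tw(G) = 1.

1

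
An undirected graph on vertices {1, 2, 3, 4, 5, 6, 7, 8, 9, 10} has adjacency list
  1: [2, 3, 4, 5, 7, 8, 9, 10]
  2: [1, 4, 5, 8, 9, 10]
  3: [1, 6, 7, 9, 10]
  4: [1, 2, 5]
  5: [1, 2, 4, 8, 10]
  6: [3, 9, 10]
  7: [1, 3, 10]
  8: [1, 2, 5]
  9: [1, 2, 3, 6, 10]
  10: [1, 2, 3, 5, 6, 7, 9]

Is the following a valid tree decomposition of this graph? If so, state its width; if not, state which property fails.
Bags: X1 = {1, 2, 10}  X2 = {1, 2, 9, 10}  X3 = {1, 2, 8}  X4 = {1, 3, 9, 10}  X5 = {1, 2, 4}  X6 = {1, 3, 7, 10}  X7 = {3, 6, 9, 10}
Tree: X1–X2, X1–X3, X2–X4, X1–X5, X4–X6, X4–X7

No — vertex 5 appears in no bag.

A tree decomposition must satisfy three properties: every vertex lies in some bag; for every edge, both endpoints lie together in some bag; and for every vertex, the bags containing it form a connected subtree. Here vertex 5 appears in no bag, so the decomposition is invalid.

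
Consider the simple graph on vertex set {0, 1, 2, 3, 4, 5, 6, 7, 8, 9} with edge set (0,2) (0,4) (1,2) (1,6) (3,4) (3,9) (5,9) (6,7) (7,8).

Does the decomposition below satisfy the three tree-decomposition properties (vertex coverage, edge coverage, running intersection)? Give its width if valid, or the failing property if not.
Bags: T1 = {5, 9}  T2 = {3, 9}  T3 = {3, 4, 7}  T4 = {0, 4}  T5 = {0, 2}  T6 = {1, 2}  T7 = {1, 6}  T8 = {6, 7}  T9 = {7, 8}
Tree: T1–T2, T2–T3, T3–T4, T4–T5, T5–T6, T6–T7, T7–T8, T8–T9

A tree decomposition must satisfy three properties: every vertex lies in some bag; for every edge, both endpoints lie together in some bag; and for every vertex, the bags containing it form a connected subtree. Here bags containing vertex 7 are not connected in the tree, so the decomposition is invalid.

No — bags containing vertex 7 are not connected in the tree.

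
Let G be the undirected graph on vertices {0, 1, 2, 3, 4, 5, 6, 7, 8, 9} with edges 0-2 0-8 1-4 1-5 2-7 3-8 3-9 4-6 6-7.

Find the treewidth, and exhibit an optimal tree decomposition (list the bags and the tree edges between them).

Treewidth 1.
One such decomposition:
Bags: B1 = {1, 5}  B2 = {1, 4}  B3 = {4, 6}  B4 = {6, 7}  B5 = {2, 7}  B6 = {0, 2}  B7 = {0, 8}  B8 = {3, 8}  B9 = {3, 9}
Tree: B1–B2, B2–B3, B3–B4, B4–B5, B5–B6, B6–B7, B7–B8, B8–B9

Every bag has size at most 2, so the width is 2 − 1 = 1 and tw(G) ≤ 1. G has an edge, so its treewidth is at least 1. Combining the bounds, tw(G) = 1.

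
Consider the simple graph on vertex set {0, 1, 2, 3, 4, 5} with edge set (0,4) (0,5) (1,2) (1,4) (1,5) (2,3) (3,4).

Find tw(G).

2

A width-2 tree decomposition is:
Bags: B1 = {0, 1, 5}  B2 = {0, 1, 4}  B3 = {1, 2, 4}  B4 = {2, 3, 4}
Tree: B1–B2, B2–B3, B3–B4
The largest bag has 3 vertices, giving width 2; this decomposition certifies tw(G) ≤ 2. Since 5–0–4–1–5 is a cycle in G, G is not acyclic. Forests are exactly the graphs of treewidth ≤ 1, so tw(G) ≥ 2. Hence tw(G) = 2 exactly.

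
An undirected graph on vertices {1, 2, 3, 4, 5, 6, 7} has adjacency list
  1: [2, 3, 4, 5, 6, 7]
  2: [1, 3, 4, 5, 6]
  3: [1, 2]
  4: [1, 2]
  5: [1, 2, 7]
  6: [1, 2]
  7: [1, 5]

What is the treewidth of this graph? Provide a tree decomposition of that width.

Treewidth 2.
Bags: B1 = {1, 2, 5}  B2 = {1, 2, 4}  B3 = {1, 2, 6}  B4 = {1, 2, 3}  B5 = {1, 5, 7}
Tree: B1–B2, B1–B3, B2–B4, B1–B5

Each bag holds 3 vertices, so the decomposition has width 2, which upper-bounds the treewidth. On the other hand G contains the 3-clique {1, 2, 3}. A clique must lie in a single bag of any decomposition, so no decomposition can have width below 2. The upper and lower bounds meet at 2, so that is the treewidth.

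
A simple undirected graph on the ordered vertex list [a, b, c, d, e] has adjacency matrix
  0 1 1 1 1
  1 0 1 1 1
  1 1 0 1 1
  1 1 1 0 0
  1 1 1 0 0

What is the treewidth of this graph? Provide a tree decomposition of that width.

Treewidth 3.
Bags: B1 = {a, b, c, e}  B2 = {a, b, c, d}
Tree: B1–B2

Every bag has size at most 4, so the width is 4 − 1 = 3 and tw(G) ≤ 3. Conversely, {a, b, c, d} is a clique of size 4, and the vertices of any clique must share a bag in every tree decomposition; so some bag has ≥ 4 vertices and tw(G) ≥ 3. The upper and lower bounds meet at 3, so that is the treewidth.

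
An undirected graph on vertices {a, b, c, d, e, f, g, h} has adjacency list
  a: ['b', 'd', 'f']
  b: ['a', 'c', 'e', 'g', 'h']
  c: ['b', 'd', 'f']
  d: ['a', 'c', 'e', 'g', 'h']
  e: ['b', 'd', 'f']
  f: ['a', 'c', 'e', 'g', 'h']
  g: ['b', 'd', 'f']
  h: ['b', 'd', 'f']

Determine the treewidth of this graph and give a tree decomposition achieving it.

The largest bag has 4 vertices, giving width 3; this decomposition certifies tw(G) ≤ 3. For the lower bound: the 4 vertex sets {b,g}, {c,f}, {d}, {a} are disjoint, each induces a connected subgraph, and every pair is joined by at least one edge of G. Contracting each set to a single vertex therefore yields K_{4} as a minor, and since treewidth is minor-monotone, tw(G) ≥ tw(K_{4}) = 3. Therefore the treewidth is 3.

Treewidth 3.
One such decomposition:
Bags: B1 = {b, d, f, g}  B2 = {b, c, d, f}  B3 = {a, b, d, f}  B4 = {b, d, f, h}  B5 = {b, d, e, f}
Tree: B1–B2, B2–B3, B3–B4, B4–B5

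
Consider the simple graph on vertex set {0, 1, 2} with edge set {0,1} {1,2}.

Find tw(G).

A width-1 tree decomposition is:
Bags: B1 = {0, 1}  B2 = {1, 2}
Tree: B1–B2
The largest bag has 2 vertices, giving width 1; this decomposition certifies tw(G) ≤ 1. G has an edge, so its treewidth is at least 1. Hence tw(G) = 1 exactly.

1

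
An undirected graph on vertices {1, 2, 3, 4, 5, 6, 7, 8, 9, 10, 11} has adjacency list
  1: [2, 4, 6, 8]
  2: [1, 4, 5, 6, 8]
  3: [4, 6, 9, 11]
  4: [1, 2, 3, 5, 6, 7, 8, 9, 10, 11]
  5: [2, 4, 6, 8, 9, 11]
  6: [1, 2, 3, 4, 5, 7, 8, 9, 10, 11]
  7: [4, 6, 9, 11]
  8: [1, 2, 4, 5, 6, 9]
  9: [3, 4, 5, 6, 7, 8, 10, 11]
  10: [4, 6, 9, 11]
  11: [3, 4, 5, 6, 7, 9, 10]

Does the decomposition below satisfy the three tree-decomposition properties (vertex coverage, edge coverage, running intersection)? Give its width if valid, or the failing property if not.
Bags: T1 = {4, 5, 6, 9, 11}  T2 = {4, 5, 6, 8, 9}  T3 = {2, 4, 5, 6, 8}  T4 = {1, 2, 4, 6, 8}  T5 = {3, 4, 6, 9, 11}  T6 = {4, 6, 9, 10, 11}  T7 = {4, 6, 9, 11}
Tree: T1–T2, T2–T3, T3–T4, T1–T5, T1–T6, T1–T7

A tree decomposition must satisfy three properties: every vertex lies in some bag; for every edge, both endpoints lie together in some bag; and for every vertex, the bags containing it form a connected subtree. Here vertex 7 appears in no bag, so the decomposition is invalid.

No — vertex 7 appears in no bag.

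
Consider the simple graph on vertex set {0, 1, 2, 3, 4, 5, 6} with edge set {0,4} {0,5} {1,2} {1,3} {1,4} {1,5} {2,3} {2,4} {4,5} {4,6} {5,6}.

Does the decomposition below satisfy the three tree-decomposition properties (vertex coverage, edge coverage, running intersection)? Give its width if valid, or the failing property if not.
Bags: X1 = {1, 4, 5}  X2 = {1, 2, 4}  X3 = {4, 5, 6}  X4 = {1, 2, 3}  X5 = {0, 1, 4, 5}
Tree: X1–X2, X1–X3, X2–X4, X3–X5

A tree decomposition must satisfy three properties: every vertex lies in some bag; for every edge, both endpoints lie together in some bag; and for every vertex, the bags containing it form a connected subtree. Here bags containing vertex 1 are not connected in the tree, so the decomposition is invalid.

No — bags containing vertex 1 are not connected in the tree.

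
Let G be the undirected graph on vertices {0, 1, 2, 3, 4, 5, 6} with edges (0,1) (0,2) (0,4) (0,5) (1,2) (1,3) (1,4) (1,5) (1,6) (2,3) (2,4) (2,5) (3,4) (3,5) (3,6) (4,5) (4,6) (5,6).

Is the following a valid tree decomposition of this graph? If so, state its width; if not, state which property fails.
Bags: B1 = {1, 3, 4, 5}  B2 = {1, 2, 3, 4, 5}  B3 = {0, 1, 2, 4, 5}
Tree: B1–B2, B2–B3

No — vertex 6 appears in no bag.

A tree decomposition must satisfy three properties: every vertex lies in some bag; for every edge, both endpoints lie together in some bag; and for every vertex, the bags containing it form a connected subtree. Here vertex 6 appears in no bag, so the decomposition is invalid.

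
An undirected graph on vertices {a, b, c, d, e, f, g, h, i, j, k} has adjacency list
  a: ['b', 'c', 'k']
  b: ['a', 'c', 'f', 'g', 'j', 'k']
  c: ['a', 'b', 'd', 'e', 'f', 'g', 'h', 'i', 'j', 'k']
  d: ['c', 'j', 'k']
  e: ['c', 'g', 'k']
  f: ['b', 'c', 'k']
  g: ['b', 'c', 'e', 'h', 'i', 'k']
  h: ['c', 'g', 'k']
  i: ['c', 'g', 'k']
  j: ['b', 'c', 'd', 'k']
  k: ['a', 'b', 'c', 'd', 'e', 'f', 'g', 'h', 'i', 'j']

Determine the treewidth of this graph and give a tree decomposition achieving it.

Treewidth 3.
Bags: B1 = {b, c, f, k}  B2 = {b, c, g, k}  B3 = {c, g, i, k}  B4 = {c, e, g, k}  B5 = {a, b, c, k}  B6 = {b, c, j, k}  B7 = {c, d, j, k}  B8 = {c, g, h, k}
Tree: B1–B2, B2–B3, B2–B4, B2–B5, B1–B6, B6–B7, B3–B8

Every bag has size at most 4, so the width is 4 − 1 = 3 and tw(G) ≤ 3. For the lower bound, the 4 vertices {c, d, j, k} are pairwise adjacent, and any tree decomposition puts a clique entirely inside one bag — forcing width ≥ 3. Combining the bounds, tw(G) = 3.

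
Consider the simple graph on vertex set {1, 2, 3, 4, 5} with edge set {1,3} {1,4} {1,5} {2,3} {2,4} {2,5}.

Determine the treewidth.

A width-2 tree decomposition is:
Bags: B1 = {1, 2, 3}  B2 = {1, 2, 5}  B3 = {1, 2, 4}
Tree: B1–B2, B2–B3
The largest bag has 3 vertices, giving width 2; this decomposition certifies tw(G) ≤ 2. Since 2–3–1–5–2 is a cycle in G, G is not acyclic. Forests are exactly the graphs of treewidth ≤ 1, so tw(G) ≥ 2. Hence tw(G) = 2 exactly.

2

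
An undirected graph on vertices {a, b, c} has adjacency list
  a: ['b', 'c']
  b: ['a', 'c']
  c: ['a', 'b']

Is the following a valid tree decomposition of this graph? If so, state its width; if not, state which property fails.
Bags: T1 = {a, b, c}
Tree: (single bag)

Every vertex of G appears in some bag (union = {a, b, c}); every edge is covered by a bag; and for each vertex v the set of bags containing v is connected in the bag tree. The decomposition is therefore valid. The largest bag has 3 vertices, so the width is 2.

Yes; width 2.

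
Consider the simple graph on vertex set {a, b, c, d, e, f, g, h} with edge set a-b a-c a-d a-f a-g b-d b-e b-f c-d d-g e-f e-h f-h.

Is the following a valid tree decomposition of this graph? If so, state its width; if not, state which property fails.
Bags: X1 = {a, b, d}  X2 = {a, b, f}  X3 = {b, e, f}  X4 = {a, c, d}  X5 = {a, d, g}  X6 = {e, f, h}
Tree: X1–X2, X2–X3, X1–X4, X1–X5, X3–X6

Checking the three conditions: (i) the bags cover all of {a, b, c, d, e, f, g, h}; (ii) for each edge, some bag contains both endpoints; (iii) the bags containing any fixed vertex form a subtree. All hold, so the decomposition is valid with width 3 − 1 = 2.

Yes; width 2.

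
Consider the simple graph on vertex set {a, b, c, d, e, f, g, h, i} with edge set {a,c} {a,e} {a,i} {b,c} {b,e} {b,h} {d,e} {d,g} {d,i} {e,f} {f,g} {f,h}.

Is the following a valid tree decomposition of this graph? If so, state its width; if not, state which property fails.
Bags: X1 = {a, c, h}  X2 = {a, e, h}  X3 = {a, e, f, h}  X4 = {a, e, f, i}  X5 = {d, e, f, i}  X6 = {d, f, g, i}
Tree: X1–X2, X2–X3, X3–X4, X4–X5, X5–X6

No — vertex b appears in no bag.

A tree decomposition must satisfy three properties: every vertex lies in some bag; for every edge, both endpoints lie together in some bag; and for every vertex, the bags containing it form a connected subtree. Here vertex b appears in no bag, so the decomposition is invalid.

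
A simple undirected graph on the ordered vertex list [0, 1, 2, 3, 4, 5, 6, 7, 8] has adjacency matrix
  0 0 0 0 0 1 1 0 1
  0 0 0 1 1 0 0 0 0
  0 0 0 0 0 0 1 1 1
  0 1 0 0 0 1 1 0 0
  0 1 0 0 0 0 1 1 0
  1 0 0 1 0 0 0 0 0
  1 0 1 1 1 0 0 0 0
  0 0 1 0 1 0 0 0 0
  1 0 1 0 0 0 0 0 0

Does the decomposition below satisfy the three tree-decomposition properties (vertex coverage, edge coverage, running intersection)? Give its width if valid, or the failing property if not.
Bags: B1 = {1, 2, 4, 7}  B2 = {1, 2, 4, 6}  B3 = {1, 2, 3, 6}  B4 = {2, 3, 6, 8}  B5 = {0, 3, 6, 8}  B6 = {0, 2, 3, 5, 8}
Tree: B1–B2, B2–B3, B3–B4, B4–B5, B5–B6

No — bags containing vertex 2 are not connected in the tree.

A tree decomposition must satisfy three properties: every vertex lies in some bag; for every edge, both endpoints lie together in some bag; and for every vertex, the bags containing it form a connected subtree. Here bags containing vertex 2 are not connected in the tree, so the decomposition is invalid.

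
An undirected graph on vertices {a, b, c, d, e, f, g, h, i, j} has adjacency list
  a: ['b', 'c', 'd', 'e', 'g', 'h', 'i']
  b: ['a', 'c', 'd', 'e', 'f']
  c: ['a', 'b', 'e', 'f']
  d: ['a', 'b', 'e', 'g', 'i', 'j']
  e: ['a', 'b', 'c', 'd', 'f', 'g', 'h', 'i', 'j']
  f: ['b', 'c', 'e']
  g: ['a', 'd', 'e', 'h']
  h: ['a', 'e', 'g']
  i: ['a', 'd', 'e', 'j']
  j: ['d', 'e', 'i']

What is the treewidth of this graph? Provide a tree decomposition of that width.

Each bag holds 4 vertices, so the decomposition has width 3, which upper-bounds the treewidth. Conversely, {a, d, e, g} is a clique of size 4, and the vertices of any clique must share a bag in every tree decomposition; so some bag has ≥ 4 vertices and tw(G) ≥ 3. The upper and lower bounds meet at 3, so that is the treewidth.

Treewidth 3.
One optimal decomposition is:
Bags: B1 = {b, c, e, f}  B2 = {a, b, c, e}  B3 = {a, b, d, e}  B4 = {a, d, e, g}  B5 = {a, d, e, i}  B6 = {d, e, i, j}  B7 = {a, e, g, h}
Tree: B1–B2, B2–B3, B3–B4, B3–B5, B5–B6, B4–B7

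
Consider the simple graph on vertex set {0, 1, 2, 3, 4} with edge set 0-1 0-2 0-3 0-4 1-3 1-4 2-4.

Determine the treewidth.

2

A width-2 tree decomposition is:
Bags: B1 = {0, 1, 4}  B2 = {0, 1, 3}  B3 = {0, 2, 4}
Tree: B1–B2, B1–B3
The largest bag has 3 vertices, giving width 2; this decomposition certifies tw(G) ≤ 2. Conversely, {0, 1, 3} is a clique of size 3, and the vertices of any clique must share a bag in every tree decomposition; so some bag has ≥ 3 vertices and tw(G) ≥ 2. Hence tw(G) = 2 exactly.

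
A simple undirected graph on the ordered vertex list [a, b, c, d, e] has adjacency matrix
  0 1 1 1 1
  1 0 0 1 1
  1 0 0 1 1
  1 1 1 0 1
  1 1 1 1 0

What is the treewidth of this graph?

A width-3 tree decomposition is:
Bags: B1 = {a, c, d, e}  B2 = {a, b, d, e}
Tree: B1–B2
Every bag has size at most 4, so the width is 4 − 1 = 3 and tw(G) ≤ 3. On the other hand G contains the 4-clique {a, c, d, e}. A clique must lie in a single bag of any decomposition, so no decomposition can have width below 3. Therefore the treewidth is 3.

3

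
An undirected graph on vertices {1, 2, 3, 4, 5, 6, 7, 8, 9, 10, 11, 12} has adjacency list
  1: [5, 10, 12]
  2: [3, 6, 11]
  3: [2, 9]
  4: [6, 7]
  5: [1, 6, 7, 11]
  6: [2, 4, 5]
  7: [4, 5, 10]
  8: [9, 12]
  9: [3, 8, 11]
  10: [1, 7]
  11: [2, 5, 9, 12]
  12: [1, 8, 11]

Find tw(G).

3

A width-3 tree decomposition is:
Bags: B1 = {1, 4, 7, 10}  B2 = {1, 4, 5, 7}  B3 = {1, 4, 5, 6}  B4 = {1, 5, 6, 12}  B5 = {5, 6, 11, 12}  B6 = {2, 6, 11, 12}  B7 = {2, 8, 11, 12}  B8 = {2, 8, 9, 11}  B9 = {2, 3, 8, 9}
Tree: B1–B2, B2–B3, B3–B4, B4–B5, B5–B6, B6–B7, B7–B8, B8–B9
The largest bag has 4 vertices, giving width 3; this decomposition certifies tw(G) ≤ 3. For the lower bound: the 4 vertex sets {4,7,10}, {1}, {5}, {2,6,11,12} are disjoint, each induces a connected subgraph, and every pair is joined by at least one edge of G. Contracting each set to a single vertex therefore yields K_{4} as a minor, and since treewidth is minor-monotone, tw(G) ≥ tw(K_{4}) = 3. Hence tw(G) = 3 exactly.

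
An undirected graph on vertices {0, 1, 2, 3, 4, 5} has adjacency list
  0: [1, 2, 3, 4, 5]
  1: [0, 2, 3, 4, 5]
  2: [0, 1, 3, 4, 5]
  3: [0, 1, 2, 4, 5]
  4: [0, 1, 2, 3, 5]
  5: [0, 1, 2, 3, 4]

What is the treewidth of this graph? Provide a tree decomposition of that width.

Treewidth 5.
One such decomposition:
Bags: B1 = {0, 1, 2, 3, 4, 5}
Tree: (single bag)

With just one bag of size 6, the width is 6 − 1 = 5, so tw(G) ≤ 5. On the other hand G contains the 6-clique {0, 1, 2, 3, 4, 5}. A clique must lie in a single bag of any decomposition, so no decomposition can have width below 5. Therefore the treewidth is 5.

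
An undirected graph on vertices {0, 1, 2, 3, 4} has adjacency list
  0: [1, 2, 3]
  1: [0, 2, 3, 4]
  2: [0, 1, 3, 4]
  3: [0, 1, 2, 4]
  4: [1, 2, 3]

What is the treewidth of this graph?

A width-3 tree decomposition is:
Bags: B1 = {0, 1, 2, 3}  B2 = {1, 2, 3, 4}
Tree: B1–B2
The largest bag has 4 vertices, giving width 3; this decomposition certifies tw(G) ≤ 3. For the lower bound, the 4 vertices {0, 1, 2, 3} are pairwise adjacent, and any tree decomposition puts a clique entirely inside one bag — forcing width ≥ 3. The upper and lower bounds meet at 3, so that is the treewidth.

3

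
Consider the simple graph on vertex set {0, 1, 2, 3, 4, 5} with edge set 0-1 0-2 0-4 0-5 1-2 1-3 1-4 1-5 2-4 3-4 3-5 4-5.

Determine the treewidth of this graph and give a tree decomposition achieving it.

Each bag holds 4 vertices, so the decomposition has width 3, which upper-bounds the treewidth. Conversely, {0, 1, 2, 4} is a clique of size 4, and the vertices of any clique must share a bag in every tree decomposition; so some bag has ≥ 4 vertices and tw(G) ≥ 3. Therefore the treewidth is 3.

Treewidth 3.
Bags: B1 = {0, 1, 2, 4}  B2 = {0, 1, 4, 5}  B3 = {1, 3, 4, 5}
Tree: B1–B2, B2–B3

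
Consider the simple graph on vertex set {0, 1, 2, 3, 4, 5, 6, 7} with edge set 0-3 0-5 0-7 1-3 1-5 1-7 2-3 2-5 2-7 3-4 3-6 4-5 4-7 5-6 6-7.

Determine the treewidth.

A width-3 tree decomposition is:
Bags: B1 = {3, 4, 5, 7}  B2 = {3, 5, 6, 7}  B3 = {0, 3, 5, 7}  B4 = {2, 3, 5, 7}  B5 = {1, 3, 5, 7}
Tree: B1–B2, B2–B3, B3–B4, B4–B5
Every bag has size at most 4, so the width is 4 − 1 = 3 and tw(G) ≤ 3. For the lower bound: the 4 vertex sets {3,4}, {5,6}, {7}, {0} are disjoint, each induces a connected subgraph, and every pair is joined by at least one edge of G. Contracting each set to a single vertex therefore yields K_{4} as a minor, and since treewidth is minor-monotone, tw(G) ≥ tw(K_{4}) = 3. Therefore the treewidth is 3.

3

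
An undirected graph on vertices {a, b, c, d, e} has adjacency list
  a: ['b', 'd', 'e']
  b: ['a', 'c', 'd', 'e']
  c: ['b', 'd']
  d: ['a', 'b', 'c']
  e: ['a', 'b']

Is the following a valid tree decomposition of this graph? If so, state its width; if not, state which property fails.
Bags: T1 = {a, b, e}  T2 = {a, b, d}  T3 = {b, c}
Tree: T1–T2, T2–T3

No — edge (d,c) lies in no bag.

A tree decomposition must satisfy three properties: every vertex lies in some bag; for every edge, both endpoints lie together in some bag; and for every vertex, the bags containing it form a connected subtree. Here edge (d,c) lies in no bag, so the decomposition is invalid.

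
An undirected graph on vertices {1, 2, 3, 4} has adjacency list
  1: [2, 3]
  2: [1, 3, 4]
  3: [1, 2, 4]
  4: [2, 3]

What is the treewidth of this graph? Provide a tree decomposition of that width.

Treewidth 2.
Bags: B1 = {1, 2, 3}  B2 = {2, 3, 4}
Tree: B1–B2

Every bag has size at most 3, so the width is 3 − 1 = 2 and tw(G) ≤ 2. Conversely, {1, 2, 3} is a clique of size 3, and the vertices of any clique must share a bag in every tree decomposition; so some bag has ≥ 3 vertices and tw(G) ≥ 2. Therefore the treewidth is 2.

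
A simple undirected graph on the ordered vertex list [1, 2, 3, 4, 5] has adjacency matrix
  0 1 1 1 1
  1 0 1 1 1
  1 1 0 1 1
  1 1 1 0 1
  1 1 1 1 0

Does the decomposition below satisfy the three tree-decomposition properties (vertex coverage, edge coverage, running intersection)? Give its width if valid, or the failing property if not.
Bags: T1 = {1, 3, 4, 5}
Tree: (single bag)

A tree decomposition must satisfy three properties: every vertex lies in some bag; for every edge, both endpoints lie together in some bag; and for every vertex, the bags containing it form a connected subtree. Here vertex 2 appears in no bag, so the decomposition is invalid.

No — vertex 2 appears in no bag.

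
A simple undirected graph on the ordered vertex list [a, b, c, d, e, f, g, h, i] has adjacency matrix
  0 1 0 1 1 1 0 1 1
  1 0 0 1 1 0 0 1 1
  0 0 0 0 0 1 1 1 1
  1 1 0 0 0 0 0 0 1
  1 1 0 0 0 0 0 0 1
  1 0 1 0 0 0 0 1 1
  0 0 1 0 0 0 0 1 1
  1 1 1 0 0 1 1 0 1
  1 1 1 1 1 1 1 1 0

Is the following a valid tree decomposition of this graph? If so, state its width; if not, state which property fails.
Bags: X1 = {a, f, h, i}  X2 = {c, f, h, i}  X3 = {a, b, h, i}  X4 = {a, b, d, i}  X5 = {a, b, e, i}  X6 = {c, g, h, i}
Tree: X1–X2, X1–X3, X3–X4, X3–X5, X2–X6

Checking the three conditions: (i) the bags cover all of {a, b, c, d, e, f, g, h, i}; (ii) for each edge, some bag contains both endpoints; (iii) the bags containing any fixed vertex form a subtree. All hold, so the decomposition is valid with width 4 − 1 = 3.

Yes; width 3.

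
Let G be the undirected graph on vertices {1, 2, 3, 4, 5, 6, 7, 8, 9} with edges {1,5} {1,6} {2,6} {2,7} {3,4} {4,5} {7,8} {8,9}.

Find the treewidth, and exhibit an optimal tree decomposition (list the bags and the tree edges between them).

Treewidth 1.
Bags: B1 = {3, 4}  B2 = {4, 5}  B3 = {1, 5}  B4 = {1, 6}  B5 = {2, 6}  B6 = {2, 7}  B7 = {7, 8}  B8 = {8, 9}
Tree: B1–B2, B2–B3, B3–B4, B4–B5, B5–B6, B6–B7, B7–B8

Each bag holds 2 vertices, so the decomposition has width 1, which upper-bounds the treewidth. G has an edge, so its treewidth is at least 1. Hence tw(G) = 1 exactly.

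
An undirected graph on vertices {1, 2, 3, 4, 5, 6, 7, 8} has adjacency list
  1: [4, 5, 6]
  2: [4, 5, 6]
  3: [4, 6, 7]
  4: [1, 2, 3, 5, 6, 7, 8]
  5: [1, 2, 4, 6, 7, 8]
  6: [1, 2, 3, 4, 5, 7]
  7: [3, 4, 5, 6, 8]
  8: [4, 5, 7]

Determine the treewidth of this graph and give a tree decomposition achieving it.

Treewidth 3.
One optimal decomposition is:
Bags: B1 = {3, 4, 6, 7}  B2 = {4, 5, 6, 7}  B3 = {4, 5, 7, 8}  B4 = {2, 4, 5, 6}  B5 = {1, 4, 5, 6}
Tree: B1–B2, B2–B3, B2–B4, B2–B5

Every bag has size at most 4, so the width is 4 − 1 = 3 and tw(G) ≤ 3. Conversely, {3, 4, 6, 7} is a clique of size 4, and the vertices of any clique must share a bag in every tree decomposition; so some bag has ≥ 4 vertices and tw(G) ≥ 3. Combining the bounds, tw(G) = 3.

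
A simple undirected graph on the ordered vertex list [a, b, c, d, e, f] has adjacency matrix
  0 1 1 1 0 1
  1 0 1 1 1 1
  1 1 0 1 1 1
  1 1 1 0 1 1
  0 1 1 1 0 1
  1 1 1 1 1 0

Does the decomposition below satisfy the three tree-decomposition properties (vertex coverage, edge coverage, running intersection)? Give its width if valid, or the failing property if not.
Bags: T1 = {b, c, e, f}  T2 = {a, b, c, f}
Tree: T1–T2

A tree decomposition must satisfy three properties: every vertex lies in some bag; for every edge, both endpoints lie together in some bag; and for every vertex, the bags containing it form a connected subtree. Here vertex d appears in no bag, so the decomposition is invalid.

No — vertex d appears in no bag.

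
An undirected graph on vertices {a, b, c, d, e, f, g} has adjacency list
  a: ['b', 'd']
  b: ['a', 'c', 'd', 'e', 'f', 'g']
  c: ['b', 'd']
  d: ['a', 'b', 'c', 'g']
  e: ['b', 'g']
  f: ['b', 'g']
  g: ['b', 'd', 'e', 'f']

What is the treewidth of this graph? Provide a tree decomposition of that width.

Treewidth 2.
Bags: B1 = {a, b, d}  B2 = {b, d, g}  B3 = {b, f, g}  B4 = {b, e, g}  B5 = {b, c, d}
Tree: B1–B2, B2–B3, B2–B4, B1–B5

The largest bag has 3 vertices, giving width 2; this decomposition certifies tw(G) ≤ 2. On the other hand G contains the 3-clique {b, d, g}. A clique must lie in a single bag of any decomposition, so no decomposition can have width below 2. Hence tw(G) = 2 exactly.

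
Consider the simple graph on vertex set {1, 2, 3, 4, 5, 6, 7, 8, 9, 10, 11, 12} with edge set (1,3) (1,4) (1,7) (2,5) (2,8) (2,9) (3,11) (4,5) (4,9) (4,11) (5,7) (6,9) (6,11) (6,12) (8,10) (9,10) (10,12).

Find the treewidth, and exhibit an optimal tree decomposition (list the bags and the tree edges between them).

Treewidth 3.
One optimal decomposition is:
Bags: B1 = {2, 8, 10, 12}  B2 = {2, 9, 10, 12}  B3 = {2, 6, 9, 12}  B4 = {2, 5, 6, 9}  B5 = {4, 5, 6, 9}  B6 = {4, 5, 6, 11}  B7 = {4, 5, 7, 11}  B8 = {1, 4, 7, 11}  B9 = {1, 3, 7, 11}
Tree: B1–B2, B2–B3, B3–B4, B4–B5, B5–B6, B6–B7, B7–B8, B8–B9

The largest bag has 4 vertices, giving width 3; this decomposition certifies tw(G) ≤ 3. For the lower bound: the 4 vertex sets {8,10,12}, {2}, {9}, {4,5,6,11} are disjoint, each induces a connected subgraph, and every pair is joined by at least one edge of G. Contracting each set to a single vertex therefore yields K_{4} as a minor, and since treewidth is minor-monotone, tw(G) ≥ tw(K_{4}) = 3. Combining the bounds, tw(G) = 3.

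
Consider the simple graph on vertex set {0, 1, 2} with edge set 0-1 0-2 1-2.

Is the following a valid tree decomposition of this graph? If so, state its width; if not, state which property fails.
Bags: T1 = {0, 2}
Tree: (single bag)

No — vertex 1 appears in no bag.

A tree decomposition must satisfy three properties: every vertex lies in some bag; for every edge, both endpoints lie together in some bag; and for every vertex, the bags containing it form a connected subtree. Here vertex 1 appears in no bag, so the decomposition is invalid.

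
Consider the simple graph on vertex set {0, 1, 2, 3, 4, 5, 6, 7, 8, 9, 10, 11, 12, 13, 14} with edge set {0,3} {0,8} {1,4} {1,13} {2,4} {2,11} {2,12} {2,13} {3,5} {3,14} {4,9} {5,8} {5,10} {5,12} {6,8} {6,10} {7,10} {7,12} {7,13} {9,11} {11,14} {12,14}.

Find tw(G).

A width-3 tree decomposition is:
Bags: B1 = {0, 3, 6, 8}  B2 = {3, 5, 6, 8}  B3 = {3, 5, 6, 10}  B4 = {3, 5, 10, 14}  B5 = {5, 10, 12, 14}  B6 = {7, 10, 12, 14}  B7 = {7, 11, 12, 14}  B8 = {2, 7, 11, 12}  B9 = {2, 7, 11, 13}  B10 = {2, 9, 11, 13}  B11 = {2, 4, 9, 13}  B12 = {1, 4, 9, 13}
Tree: B1–B2, B2–B3, B3–B4, B4–B5, B5–B6, B6–B7, B7–B8, B8–B9, B9–B10, B10–B11, B11–B12
Every bag has size at most 4, so the width is 4 − 1 = 3 and tw(G) ≤ 3. For the lower bound: the 4 vertex sets {0,6,8}, {3}, {5}, {7,10,12,14} are disjoint, each induces a connected subgraph, and every pair is joined by at least one edge of G. Contracting each set to a single vertex therefore yields K_{4} as a minor, and since treewidth is minor-monotone, tw(G) ≥ tw(K_{4}) = 3. Hence tw(G) = 3 exactly.

3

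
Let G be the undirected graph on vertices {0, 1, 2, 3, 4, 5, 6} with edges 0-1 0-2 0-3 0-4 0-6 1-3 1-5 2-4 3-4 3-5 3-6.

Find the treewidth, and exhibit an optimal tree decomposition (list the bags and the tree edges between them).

Treewidth 2.
One optimal decomposition is:
Bags: B1 = {0, 1, 3}  B2 = {0, 3, 4}  B3 = {0, 2, 4}  B4 = {1, 3, 5}  B5 = {0, 3, 6}
Tree: B1–B2, B2–B3, B1–B4, B2–B5

Each bag holds 3 vertices, so the decomposition has width 2, which upper-bounds the treewidth. Conversely, {0, 2, 4} is a clique of size 3, and the vertices of any clique must share a bag in every tree decomposition; so some bag has ≥ 3 vertices and tw(G) ≥ 2. The upper and lower bounds meet at 2, so that is the treewidth.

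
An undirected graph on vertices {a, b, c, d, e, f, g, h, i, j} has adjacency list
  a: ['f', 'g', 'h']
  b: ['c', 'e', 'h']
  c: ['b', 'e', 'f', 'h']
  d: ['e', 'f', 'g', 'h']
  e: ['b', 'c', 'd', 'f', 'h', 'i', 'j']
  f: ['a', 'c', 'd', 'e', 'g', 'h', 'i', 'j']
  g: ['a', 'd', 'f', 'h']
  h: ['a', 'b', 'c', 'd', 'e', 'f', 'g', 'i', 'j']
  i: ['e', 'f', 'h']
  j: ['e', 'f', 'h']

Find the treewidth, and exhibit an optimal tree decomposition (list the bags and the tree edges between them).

Each bag holds 4 vertices, so the decomposition has width 3, which upper-bounds the treewidth. Conversely, {d, f, g, h} is a clique of size 4, and the vertices of any clique must share a bag in every tree decomposition; so some bag has ≥ 4 vertices and tw(G) ≥ 3. The upper and lower bounds meet at 3, so that is the treewidth.

Treewidth 3.
One optimal decomposition is:
Bags: B1 = {a, f, g, h}  B2 = {d, f, g, h}  B3 = {d, e, f, h}  B4 = {e, f, h, j}  B5 = {e, f, h, i}  B6 = {c, e, f, h}  B7 = {b, c, e, h}
Tree: B1–B2, B2–B3, B3–B4, B4–B5, B5–B6, B6–B7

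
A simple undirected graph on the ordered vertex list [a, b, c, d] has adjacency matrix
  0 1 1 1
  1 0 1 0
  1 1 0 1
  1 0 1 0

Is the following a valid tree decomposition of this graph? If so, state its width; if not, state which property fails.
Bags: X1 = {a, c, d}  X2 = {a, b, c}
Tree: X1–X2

Yes; width 2.

Checking the three conditions: (i) the bags cover all of {a, b, c, d}; (ii) for each edge, some bag contains both endpoints; (iii) the bags containing any fixed vertex form a subtree. All hold, so the decomposition is valid with width 3 − 1 = 2.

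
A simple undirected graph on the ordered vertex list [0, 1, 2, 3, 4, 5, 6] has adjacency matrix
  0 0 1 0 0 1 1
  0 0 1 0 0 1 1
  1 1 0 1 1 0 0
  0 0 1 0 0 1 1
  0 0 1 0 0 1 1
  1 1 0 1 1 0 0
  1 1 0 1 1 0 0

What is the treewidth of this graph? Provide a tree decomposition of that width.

Treewidth 3.
One such decomposition:
Bags: B1 = {2, 3, 5, 6}  B2 = {0, 2, 5, 6}  B3 = {2, 4, 5, 6}  B4 = {1, 2, 5, 6}
Tree: B1–B2, B2–B3, B3–B4

Each bag holds 4 vertices, so the decomposition has width 3, which upper-bounds the treewidth. For the lower bound: the 4 vertex sets {3,6}, {0,2}, {5}, {4} are disjoint, each induces a connected subgraph, and every pair is joined by at least one edge of G. Contracting each set to a single vertex therefore yields K_{4} as a minor, and since treewidth is minor-monotone, tw(G) ≥ tw(K_{4}) = 3. The upper and lower bounds meet at 3, so that is the treewidth.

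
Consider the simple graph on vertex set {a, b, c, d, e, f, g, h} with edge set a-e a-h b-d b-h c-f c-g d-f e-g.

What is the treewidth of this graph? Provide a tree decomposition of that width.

Each bag holds 3 vertices, so the decomposition has width 2, which upper-bounds the treewidth. The edges d–b–h–a–e–g–c–f–d form a cycle, so G is not a tree and its treewidth is at least 2. Combining the bounds, tw(G) = 2.

Treewidth 2.
Bags: B1 = {b, d, h}  B2 = {a, d, h}  B3 = {a, d, e}  B4 = {d, e, g}  B5 = {c, d, g}  B6 = {c, d, f}
Tree: B1–B2, B2–B3, B3–B4, B4–B5, B5–B6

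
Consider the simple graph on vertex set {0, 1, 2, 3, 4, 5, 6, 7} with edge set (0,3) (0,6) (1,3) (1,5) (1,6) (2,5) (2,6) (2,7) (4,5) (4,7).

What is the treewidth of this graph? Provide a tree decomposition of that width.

Every bag has size at most 3, so the width is 3 − 1 = 2 and tw(G) ≤ 2. Since 3–0–6–1–3 is a cycle in G, G is not acyclic. Forests are exactly the graphs of treewidth ≤ 1, so tw(G) ≥ 2. Combining the bounds, tw(G) = 2.

Treewidth 2.
One such decomposition:
Bags: B1 = {0, 1, 3}  B2 = {0, 1, 6}  B3 = {1, 5, 6}  B4 = {2, 5, 6}  B5 = {2, 4, 5}  B6 = {2, 4, 7}
Tree: B1–B2, B2–B3, B3–B4, B4–B5, B5–B6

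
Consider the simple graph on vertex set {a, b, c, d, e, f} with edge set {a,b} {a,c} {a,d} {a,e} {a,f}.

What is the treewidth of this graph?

1

A width-1 tree decomposition is:
Bags: B1 = {a, c}  B2 = {a, f}  B3 = {a, d}  B4 = {a, e}  B5 = {a, b}
Tree: B1–B2, B2–B3, B1–B4, B4–B5
The largest bag has 2 vertices, giving width 1; this decomposition certifies tw(G) ≤ 1. G has an edge, so its treewidth is at least 1. The upper and lower bounds meet at 1, so that is the treewidth.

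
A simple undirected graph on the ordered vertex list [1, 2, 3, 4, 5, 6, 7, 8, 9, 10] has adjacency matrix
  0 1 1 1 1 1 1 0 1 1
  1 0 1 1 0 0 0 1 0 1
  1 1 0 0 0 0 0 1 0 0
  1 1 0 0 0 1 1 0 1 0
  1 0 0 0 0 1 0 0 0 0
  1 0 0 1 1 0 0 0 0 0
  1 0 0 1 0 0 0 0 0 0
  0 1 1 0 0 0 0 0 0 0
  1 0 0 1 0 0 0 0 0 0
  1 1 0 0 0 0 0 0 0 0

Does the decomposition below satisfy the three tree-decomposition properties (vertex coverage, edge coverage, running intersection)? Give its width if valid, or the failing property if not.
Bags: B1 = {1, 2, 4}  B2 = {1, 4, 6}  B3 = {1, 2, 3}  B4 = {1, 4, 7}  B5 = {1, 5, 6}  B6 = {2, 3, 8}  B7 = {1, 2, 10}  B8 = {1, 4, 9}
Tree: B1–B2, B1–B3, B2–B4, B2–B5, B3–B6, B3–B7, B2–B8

Vertex coverage: the bags together contain {1, 2, 3, 4, 5, 6, 7, 8, 9, 10}, the full vertex set. Edge coverage: each edge of G has both endpoints in at least one bag. Running intersection: for every vertex, the bags containing it form a connected subtree. All three properties hold, so this is a valid tree decomposition of width max|bag| − 1 = 2, and hence tw(G) ≤ 2.

Yes; width 2.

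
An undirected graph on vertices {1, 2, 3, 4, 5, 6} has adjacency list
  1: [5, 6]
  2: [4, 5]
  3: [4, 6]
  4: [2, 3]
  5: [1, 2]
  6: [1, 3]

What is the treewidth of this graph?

A width-2 tree decomposition is:
Bags: B1 = {1, 2, 5}  B2 = {1, 2, 4}  B3 = {1, 3, 4}  B4 = {1, 3, 6}
Tree: B1–B2, B2–B3, B3–B4
Every bag has size at most 3, so the width is 3 − 1 = 2 and tw(G) ≤ 2. Since 1–5–2–4–3–6–1 is a cycle in G, G is not acyclic. Forests are exactly the graphs of treewidth ≤ 1, so tw(G) ≥ 2. The upper and lower bounds meet at 2, so that is the treewidth.

2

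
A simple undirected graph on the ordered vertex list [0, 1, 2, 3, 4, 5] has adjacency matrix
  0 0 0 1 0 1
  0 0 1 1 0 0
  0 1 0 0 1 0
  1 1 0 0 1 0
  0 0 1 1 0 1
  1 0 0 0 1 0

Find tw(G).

2

A width-2 tree decomposition is:
Bags: B1 = {1, 2, 4}  B2 = {1, 3, 4}  B3 = {3, 4, 5}  B4 = {0, 3, 5}
Tree: B1–B2, B2–B3, B3–B4
The largest bag has 3 vertices, giving width 2; this decomposition certifies tw(G) ≤ 2. For the lower bound, G contains the cycle 2–1–3–4–2, so G is not a forest; only forests have treewidth ≤ 1, hence tw(G) ≥ 2. Combining the bounds, tw(G) = 2.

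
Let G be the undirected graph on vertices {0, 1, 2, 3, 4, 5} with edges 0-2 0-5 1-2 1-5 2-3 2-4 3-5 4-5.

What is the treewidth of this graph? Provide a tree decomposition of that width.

Every bag has size at most 3, so the width is 3 − 1 = 2 and tw(G) ≤ 2. Since 5–1–2–0–5 is a cycle in G, G is not acyclic. Forests are exactly the graphs of treewidth ≤ 1, so tw(G) ≥ 2. Combining the bounds, tw(G) = 2.

Treewidth 2.
Bags: B1 = {1, 2, 5}  B2 = {0, 2, 5}  B3 = {2, 4, 5}  B4 = {2, 3, 5}
Tree: B1–B2, B2–B3, B3–B4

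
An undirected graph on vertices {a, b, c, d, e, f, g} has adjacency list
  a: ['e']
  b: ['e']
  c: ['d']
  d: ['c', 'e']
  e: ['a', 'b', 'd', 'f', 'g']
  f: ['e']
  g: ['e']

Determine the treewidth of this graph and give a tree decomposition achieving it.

Treewidth 1.
One optimal decomposition is:
Bags: B1 = {d, e}  B2 = {a, e}  B3 = {c, d}  B4 = {e, g}  B5 = {e, f}  B6 = {b, e}
Tree: B1–B2, B1–B3, B1–B4, B1–B5, B2–B6

The largest bag has 2 vertices, giving width 1; this decomposition certifies tw(G) ≤ 1. Since G has at least one edge (e.g. e–d), it is not an edgeless graph, so tw(G) ≥ 1. The upper and lower bounds meet at 1, so that is the treewidth.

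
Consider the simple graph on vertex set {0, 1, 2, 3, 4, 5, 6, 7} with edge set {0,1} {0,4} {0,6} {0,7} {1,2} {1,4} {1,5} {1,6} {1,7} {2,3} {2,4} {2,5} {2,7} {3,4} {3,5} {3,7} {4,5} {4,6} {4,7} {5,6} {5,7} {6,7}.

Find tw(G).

A width-4 tree decomposition is:
Bags: B1 = {0, 1, 4, 6, 7}  B2 = {1, 4, 5, 6, 7}  B3 = {1, 2, 4, 5, 7}  B4 = {2, 3, 4, 5, 7}
Tree: B1–B2, B2–B3, B3–B4
The largest bag has 5 vertices, giving width 4; this decomposition certifies tw(G) ≤ 4. On the other hand G contains the 5-clique {0, 1, 4, 6, 7}. A clique must lie in a single bag of any decomposition, so no decomposition can have width below 4. The upper and lower bounds meet at 4, so that is the treewidth.

4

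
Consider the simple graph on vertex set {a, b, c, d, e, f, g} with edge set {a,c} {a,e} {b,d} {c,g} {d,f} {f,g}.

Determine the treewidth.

1

A width-1 tree decomposition is:
Bags: B1 = {b, d}  B2 = {d, f}  B3 = {f, g}  B4 = {c, g}  B5 = {a, c}  B6 = {a, e}
Tree: B1–B2, B2–B3, B3–B4, B4–B5, B5–B6
Each bag holds 2 vertices, so the decomposition has width 1, which upper-bounds the treewidth. Since G has at least one edge (e.g. b–d), it is not an edgeless graph, so tw(G) ≥ 1. The upper and lower bounds meet at 1, so that is the treewidth.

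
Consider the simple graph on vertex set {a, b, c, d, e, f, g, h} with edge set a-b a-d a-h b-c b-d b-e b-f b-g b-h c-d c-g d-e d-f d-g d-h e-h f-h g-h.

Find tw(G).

3

A width-3 tree decomposition is:
Bags: B1 = {b, d, e, h}  B2 = {b, d, f, h}  B3 = {b, d, g, h}  B4 = {a, b, d, h}  B5 = {b, c, d, g}
Tree: B1–B2, B2–B3, B1–B4, B3–B5
Every bag has size at most 4, so the width is 4 − 1 = 3 and tw(G) ≤ 3. On the other hand G contains the 4-clique {b, d, g, h}. A clique must lie in a single bag of any decomposition, so no decomposition can have width below 3. Hence tw(G) = 3 exactly.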